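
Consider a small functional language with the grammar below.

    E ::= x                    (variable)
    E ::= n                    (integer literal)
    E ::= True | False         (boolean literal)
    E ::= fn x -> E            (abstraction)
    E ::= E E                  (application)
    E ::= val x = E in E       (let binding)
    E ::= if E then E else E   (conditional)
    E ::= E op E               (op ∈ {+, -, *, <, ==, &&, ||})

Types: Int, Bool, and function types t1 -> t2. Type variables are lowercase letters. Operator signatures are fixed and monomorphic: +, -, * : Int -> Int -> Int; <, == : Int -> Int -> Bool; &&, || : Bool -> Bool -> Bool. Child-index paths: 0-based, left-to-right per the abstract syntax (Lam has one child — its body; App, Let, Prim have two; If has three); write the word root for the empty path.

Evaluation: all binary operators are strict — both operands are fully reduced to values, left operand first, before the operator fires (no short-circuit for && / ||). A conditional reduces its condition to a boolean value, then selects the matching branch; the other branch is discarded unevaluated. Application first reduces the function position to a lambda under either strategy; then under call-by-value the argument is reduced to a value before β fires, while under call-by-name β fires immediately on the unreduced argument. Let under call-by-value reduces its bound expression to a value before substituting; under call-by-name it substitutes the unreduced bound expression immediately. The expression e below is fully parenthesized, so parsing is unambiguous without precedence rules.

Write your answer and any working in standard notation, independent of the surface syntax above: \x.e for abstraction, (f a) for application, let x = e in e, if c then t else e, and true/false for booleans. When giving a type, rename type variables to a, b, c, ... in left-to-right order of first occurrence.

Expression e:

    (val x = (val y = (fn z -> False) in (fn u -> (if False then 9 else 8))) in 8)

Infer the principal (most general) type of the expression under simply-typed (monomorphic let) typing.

Working:
\z._ : a -> Bool
let y : a -> Bool
  unify Bool ~ Bool
  unify Int ~ Int
\u._ : b -> Int
let x : b -> Int

Answer: Int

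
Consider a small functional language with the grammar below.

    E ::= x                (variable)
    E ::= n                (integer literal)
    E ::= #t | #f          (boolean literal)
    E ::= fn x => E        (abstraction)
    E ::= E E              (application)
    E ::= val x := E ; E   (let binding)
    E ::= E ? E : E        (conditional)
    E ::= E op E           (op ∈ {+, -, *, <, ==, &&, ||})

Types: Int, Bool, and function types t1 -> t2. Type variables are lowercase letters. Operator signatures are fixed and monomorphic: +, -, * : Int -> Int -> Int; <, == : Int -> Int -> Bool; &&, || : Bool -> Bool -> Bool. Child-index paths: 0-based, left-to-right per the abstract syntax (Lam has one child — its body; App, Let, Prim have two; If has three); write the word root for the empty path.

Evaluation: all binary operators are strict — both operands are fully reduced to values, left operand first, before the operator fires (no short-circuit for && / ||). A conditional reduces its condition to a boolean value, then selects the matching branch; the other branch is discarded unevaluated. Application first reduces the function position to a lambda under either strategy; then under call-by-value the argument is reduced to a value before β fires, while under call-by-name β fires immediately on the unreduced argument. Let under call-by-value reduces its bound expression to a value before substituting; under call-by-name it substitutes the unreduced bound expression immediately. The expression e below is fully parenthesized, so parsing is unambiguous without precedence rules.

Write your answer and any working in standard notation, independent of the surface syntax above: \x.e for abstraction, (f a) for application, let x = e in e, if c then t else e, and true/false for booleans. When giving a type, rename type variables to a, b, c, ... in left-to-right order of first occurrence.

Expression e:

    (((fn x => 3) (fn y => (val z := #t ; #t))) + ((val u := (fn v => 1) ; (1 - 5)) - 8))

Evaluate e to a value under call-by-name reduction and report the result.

Working:
step 0: (((\x.3) (\y.(let z = true in true))) + ((let u = (\v.1) in (1 - 5)) - 8))
step 1: [beta@0] (3 + ((let u = (\v.1) in (1 - 5)) - 8))
step 2: [let@1.0] (3 + ((1 - 5) - 8))
step 3: [delta@1.0] (3 + (-4 - 8))
step 4: [delta@1] (3 + -12)
step 5: [delta@root] -9

Answer: -9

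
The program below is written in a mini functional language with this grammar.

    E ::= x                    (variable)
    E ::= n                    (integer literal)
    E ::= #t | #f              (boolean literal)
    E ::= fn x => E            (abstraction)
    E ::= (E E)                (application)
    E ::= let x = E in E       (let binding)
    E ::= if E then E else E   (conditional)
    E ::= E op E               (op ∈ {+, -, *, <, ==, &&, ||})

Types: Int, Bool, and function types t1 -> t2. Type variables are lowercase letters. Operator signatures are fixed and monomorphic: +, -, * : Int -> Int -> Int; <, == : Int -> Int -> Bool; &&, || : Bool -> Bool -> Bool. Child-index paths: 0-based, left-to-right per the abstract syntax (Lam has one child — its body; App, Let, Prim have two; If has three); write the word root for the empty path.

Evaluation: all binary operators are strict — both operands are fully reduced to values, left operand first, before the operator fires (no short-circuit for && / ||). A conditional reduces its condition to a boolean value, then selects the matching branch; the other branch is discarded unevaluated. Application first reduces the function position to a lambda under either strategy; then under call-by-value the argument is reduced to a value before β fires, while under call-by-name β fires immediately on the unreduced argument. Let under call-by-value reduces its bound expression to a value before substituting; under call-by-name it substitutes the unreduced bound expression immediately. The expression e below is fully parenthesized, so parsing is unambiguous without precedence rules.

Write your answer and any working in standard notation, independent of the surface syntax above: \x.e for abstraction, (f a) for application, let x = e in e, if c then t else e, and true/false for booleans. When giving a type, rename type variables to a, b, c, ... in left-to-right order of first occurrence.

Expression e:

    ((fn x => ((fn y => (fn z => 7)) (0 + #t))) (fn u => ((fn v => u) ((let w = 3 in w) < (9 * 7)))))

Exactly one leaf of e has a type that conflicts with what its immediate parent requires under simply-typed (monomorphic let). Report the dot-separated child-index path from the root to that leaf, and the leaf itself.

Answer: 0.0.1.1 : true

Working:
\z._ : c -> Int
\y._ : b -> c -> Int
  unify Int ~ Int
  unify Bool ~ Int
  FAIL: mismatch Bool ~ Int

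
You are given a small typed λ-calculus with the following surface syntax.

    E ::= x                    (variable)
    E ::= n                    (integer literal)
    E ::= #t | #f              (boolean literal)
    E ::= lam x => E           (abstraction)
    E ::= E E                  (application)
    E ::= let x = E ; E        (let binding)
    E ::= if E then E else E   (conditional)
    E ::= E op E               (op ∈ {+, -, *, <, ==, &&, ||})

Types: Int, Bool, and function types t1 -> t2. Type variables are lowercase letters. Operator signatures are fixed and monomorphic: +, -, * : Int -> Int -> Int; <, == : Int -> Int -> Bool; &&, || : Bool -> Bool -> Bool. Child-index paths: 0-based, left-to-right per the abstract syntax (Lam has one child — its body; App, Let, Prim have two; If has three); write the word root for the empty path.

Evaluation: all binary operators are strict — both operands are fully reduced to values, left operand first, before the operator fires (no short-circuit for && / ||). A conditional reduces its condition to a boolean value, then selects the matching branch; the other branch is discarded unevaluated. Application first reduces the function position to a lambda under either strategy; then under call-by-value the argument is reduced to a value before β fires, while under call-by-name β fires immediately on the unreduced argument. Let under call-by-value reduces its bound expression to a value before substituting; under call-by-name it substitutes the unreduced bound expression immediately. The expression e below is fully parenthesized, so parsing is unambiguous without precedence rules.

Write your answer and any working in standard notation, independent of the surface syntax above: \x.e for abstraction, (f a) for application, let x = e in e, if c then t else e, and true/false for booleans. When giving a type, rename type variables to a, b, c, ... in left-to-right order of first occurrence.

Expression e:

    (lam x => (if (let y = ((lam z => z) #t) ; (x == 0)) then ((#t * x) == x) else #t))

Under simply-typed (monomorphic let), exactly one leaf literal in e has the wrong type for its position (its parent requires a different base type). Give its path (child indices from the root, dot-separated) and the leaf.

Working:
z : b
\z._ : b -> b
  unify b -> b ~ Bool -> c
  unify b ~ Bool
  unify Bool ~ c
_ _ : Bool
let y : Bool
x : a
  unify a ~ Int
  unify Int ~ Int
  unify Bool ~ Bool
  unify Bool ~ Int
  FAIL: mismatch Bool ~ Int

Answer: 0.1.0.0 : true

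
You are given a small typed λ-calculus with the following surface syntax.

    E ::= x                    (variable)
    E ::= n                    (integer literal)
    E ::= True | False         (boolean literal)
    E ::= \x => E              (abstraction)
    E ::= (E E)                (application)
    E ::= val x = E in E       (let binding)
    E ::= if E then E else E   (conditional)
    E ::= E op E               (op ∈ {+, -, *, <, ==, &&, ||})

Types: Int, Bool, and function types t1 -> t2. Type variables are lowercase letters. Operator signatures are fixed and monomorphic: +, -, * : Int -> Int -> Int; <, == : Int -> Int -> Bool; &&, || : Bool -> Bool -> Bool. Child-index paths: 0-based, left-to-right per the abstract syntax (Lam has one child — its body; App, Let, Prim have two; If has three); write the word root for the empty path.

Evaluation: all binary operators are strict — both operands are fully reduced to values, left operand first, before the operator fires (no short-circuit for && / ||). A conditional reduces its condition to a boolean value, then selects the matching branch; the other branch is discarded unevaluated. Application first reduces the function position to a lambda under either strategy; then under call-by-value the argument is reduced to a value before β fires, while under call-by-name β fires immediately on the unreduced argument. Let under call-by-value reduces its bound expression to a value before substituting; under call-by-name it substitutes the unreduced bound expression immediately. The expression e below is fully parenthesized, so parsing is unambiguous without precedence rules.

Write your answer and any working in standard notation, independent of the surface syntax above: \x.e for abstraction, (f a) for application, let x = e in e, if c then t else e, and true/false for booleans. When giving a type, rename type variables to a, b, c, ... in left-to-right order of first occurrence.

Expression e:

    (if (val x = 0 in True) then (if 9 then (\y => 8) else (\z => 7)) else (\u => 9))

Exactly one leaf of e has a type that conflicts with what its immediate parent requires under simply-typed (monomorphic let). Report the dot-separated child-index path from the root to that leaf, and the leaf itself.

Answer: 1.0 : 9

Derivation:
let x : Int
  unify Bool ~ Bool
  unify Int ~ Bool
  FAIL: mismatch Int ~ Bool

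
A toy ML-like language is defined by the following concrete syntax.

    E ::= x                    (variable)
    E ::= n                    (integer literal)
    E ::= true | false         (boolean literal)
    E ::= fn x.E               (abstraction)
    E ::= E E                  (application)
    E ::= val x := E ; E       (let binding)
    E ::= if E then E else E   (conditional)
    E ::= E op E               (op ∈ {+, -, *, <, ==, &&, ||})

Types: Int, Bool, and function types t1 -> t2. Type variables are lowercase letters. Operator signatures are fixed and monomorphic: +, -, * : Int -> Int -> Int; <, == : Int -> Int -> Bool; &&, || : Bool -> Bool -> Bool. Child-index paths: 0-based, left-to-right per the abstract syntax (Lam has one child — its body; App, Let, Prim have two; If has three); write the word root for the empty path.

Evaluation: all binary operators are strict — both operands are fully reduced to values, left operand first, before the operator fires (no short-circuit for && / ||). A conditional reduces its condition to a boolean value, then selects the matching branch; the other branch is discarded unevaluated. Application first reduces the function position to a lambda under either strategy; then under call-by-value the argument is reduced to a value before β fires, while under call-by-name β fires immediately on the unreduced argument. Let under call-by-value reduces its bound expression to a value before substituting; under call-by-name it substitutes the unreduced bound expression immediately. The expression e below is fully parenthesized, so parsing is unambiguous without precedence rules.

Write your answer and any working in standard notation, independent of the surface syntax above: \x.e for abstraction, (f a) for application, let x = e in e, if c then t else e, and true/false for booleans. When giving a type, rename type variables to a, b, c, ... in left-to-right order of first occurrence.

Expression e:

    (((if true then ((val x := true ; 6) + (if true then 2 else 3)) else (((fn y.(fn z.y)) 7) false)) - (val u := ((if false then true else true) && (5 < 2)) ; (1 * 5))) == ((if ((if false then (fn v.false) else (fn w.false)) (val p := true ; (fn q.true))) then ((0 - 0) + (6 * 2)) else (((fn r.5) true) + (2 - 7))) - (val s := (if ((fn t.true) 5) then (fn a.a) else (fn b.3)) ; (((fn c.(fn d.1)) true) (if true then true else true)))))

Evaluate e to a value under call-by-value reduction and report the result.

Derivation:
step 0: (((if true then ((let x = true in 6) + (if true then 2 else 3)) else (((\y.(\z.y)) 7) false)) - (let u = ((if false then true else true) && (5 < 2)) in (1 * 5))) == ((if ((if false then (\v.false) else (\w.false)) (let p = true in (\q.true))) then ((0 - 0) + (6 * 2)) else (((\r.5) true) + (2 - 7))) - (let s = (if ((\t.true) 5) then (\a.a) else (\b.3)) in (((\c.(\d.1)) true) (if true then true else true)))))
step 1: [if@0.0] ((((let x = true in 6) + (if true then 2 else 3)) - (let u = ((if false then true else true) && (5 < 2)) in (1 * 5))) == ((if ((if false then (\v.false) else (\w.false)) (let p = true in (\q.true))) then ((0 - 0) + (6 * 2)) else (((\r.5) true) + (2 - 7))) - (let s = (if ((\t.true) 5) then (\a.a) else (\b.3)) in (((\c.(\d.1)) true) (if true then true else true)))))
step 2: [let@0.0.0] (((6 + (if true then 2 else 3)) - (let u = ((if false then true else true) && (5 < 2)) in (1 * 5))) == ((if ((if false then (\v.false) else (\w.false)) (let p = true in (\q.true))) then ((0 - 0) + (6 * 2)) else (((\r.5) true) + (2 - 7))) - (let s = (if ((\t.true) 5) then (\a.a) else (\b.3)) in (((\c.(\d.1)) true) (if true then true else true)))))
step 3: [if@0.0.1] (((6 + 2) - (let u = ((if false then true else true) && (5 < 2)) in (1 * 5))) == ((if ((if false then (\v.false) else (\w.false)) (let p = true in (\q.true))) then ((0 - 0) + (6 * 2)) else (((\r.5) true) + (2 - 7))) - (let s = (if ((\t.true) 5) then (\a.a) else (\b.3)) in (((\c.(\d.1)) true) (if true then true else true)))))
step 4: [delta@0.0] ((8 - (let u = ((if false then true else true) && (5 < 2)) in (1 * 5))) == ((if ((if false then (\v.false) else (\w.false)) (let p = true in (\q.true))) then ((0 - 0) + (6 * 2)) else (((\r.5) true) + (2 - 7))) - (let s = (if ((\t.true) 5) then (\a.a) else (\b.3)) in (((\c.(\d.1)) true) (if true then true else true)))))
step 5: [if@0.1.0.0] ((8 - (let u = (true && (5 < 2)) in (1 * 5))) == ((if ((if false then (\v.false) else (\w.false)) (let p = true in (\q.true))) then ((0 - 0) + (6 * 2)) else (((\r.5) true) + (2 - 7))) - (let s = (if ((\t.true) 5) then (\a.a) else (\b.3)) in (((\c.(\d.1)) true) (if true then true else true)))))
step 6: [delta@0.1.0.1] ((8 - (let u = (true && false) in (1 * 5))) == ((if ((if false then (\v.false) else (\w.false)) (let p = true in (\q.true))) then ((0 - 0) + (6 * 2)) else (((\r.5) true) + (2 - 7))) - (let s = (if ((\t.true) 5) then (\a.a) else (\b.3)) in (((\c.(\d.1)) true) (if true then true else true)))))
step 7: [delta@0.1.0] ((8 - (let u = false in (1 * 5))) == ((if ((if false then (\v.false) else (\w.false)) (let p = true in (\q.true))) then ((0 - 0) + (6 * 2)) else (((\r.5) true) + (2 - 7))) - (let s = (if ((\t.true) 5) then (\a.a) else (\b.3)) in (((\c.(\d.1)) true) (if true then true else true)))))
step 8: [let@0.1] ((8 - (1 * 5)) == ((if ((if false then (\v.false) else (\w.false)) (let p = true in (\q.true))) then ((0 - 0) + (6 * 2)) else (((\r.5) true) + (2 - 7))) - (let s = (if ((\t.true) 5) then (\a.a) else (\b.3)) in (((\c.(\d.1)) true) (if true then true else true)))))
step 9: [delta@0.1] ((8 - 5) == ((if ((if false then (\v.false) else (\w.false)) (let p = true in (\q.true))) then ((0 - 0) + (6 * 2)) else (((\r.5) true) + (2 - 7))) - (let s = (if ((\t.true) 5) then (\a.a) else (\b.3)) in (((\c.(\d.1)) true) (if true then true else true)))))
step 10: [delta@0] (3 == ((if ((if false then (\v.false) else (\w.false)) (let p = true in (\q.true))) then ((0 - 0) + (6 * 2)) else (((\r.5) true) + (2 - 7))) - (let s = (if ((\t.true) 5) then (\a.a) else (\b.3)) in (((\c.(\d.1)) true) (if true then true else true)))))
step 11: [if@1.0.0.0] (3 == ((if ((\w.false) (let p = true in (\q.true))) then ((0 - 0) + (6 * 2)) else (((\r.5) true) + (2 - 7))) - (let s = (if ((\t.true) 5) then (\a.a) else (\b.3)) in (((\c.(\d.1)) true) (if true then true else true)))))
step 12: [let@1.0.0.1] (3 == ((if ((\w.false) (\q.true)) then ((0 - 0) + (6 * 2)) else (((\r.5) true) + (2 - 7))) - (let s = (if ((\t.true) 5) then (\a.a) else (\b.3)) in (((\c.(\d.1)) true) (if true then true else true)))))
step 13: [beta@1.0.0] (3 == ((if false then ((0 - 0) + (6 * 2)) else (((\r.5) true) + (2 - 7))) - (let s = (if ((\t.true) 5) then (\a.a) else (\b.3)) in (((\c.(\d.1)) true) (if true then true else true)))))
step 14: [if@1.0] (3 == ((((\r.5) true) + (2 - 7)) - (let s = (if ((\t.true) 5) then (\a.a) else (\b.3)) in (((\c.(\d.1)) true) (if true then true else true)))))
step 15: [beta@1.0.0] (3 == ((5 + (2 - 7)) - (let s = (if ((\t.true) 5) then (\a.a) else (\b.3)) in (((\c.(\d.1)) true) (if true then true else true)))))
step 16: [delta@1.0.1] (3 == ((5 + -5) - (let s = (if ((\t.true) 5) then (\a.a) else (\b.3)) in (((\c.(\d.1)) true) (if true then true else true)))))
step 17: [delta@1.0] (3 == (0 - (let s = (if ((\t.true) 5) then (\a.a) else (\b.3)) in (((\c.(\d.1)) true) (if true then true else true)))))
step 18: [beta@1.1.0.0] (3 == (0 - (let s = (if true then (\a.a) else (\b.3)) in (((\c.(\d.1)) true) (if true then true else true)))))
step 19: [if@1.1.0] (3 == (0 - (let s = (\a.a) in (((\c.(\d.1)) true) (if true then true else true)))))
step 20: [let@1.1] (3 == (0 - (((\c.(\d.1)) true) (if true then true else true))))
step 21: [beta@1.1.0] (3 == (0 - ((\d.1) (if true then true else true))))
step 22: [if@1.1.1] (3 == (0 - ((\d.1) true)))
step 23: [beta@1.1] (3 == (0 - 1))
step 24: [delta@1] (3 == -1)
step 25: [delta@root] false

Answer: false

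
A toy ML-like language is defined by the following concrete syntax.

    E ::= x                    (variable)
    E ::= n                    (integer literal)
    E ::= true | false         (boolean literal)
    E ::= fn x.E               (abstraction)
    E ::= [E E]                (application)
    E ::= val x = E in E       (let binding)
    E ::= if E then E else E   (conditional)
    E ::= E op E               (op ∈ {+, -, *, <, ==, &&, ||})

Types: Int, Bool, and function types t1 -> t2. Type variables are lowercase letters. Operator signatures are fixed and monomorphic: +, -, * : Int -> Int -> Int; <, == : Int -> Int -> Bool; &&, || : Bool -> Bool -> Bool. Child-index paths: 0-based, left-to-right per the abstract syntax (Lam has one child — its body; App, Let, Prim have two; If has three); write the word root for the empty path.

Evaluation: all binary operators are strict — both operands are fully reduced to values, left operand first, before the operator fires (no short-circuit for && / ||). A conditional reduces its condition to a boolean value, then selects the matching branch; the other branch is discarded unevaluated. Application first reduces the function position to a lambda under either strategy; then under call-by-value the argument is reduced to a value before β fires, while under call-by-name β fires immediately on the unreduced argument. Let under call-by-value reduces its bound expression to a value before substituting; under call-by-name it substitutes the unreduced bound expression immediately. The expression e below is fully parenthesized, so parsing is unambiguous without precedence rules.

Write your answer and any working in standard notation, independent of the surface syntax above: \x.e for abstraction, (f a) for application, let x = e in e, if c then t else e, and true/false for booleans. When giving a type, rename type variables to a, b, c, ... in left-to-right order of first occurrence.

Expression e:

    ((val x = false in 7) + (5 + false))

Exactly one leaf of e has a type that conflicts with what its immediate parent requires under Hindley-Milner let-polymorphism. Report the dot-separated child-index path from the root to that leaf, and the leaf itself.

Derivation:
let x : Bool
  unify Int ~ Int
  unify Int ~ Int
  unify Bool ~ Int
  FAIL: mismatch Bool ~ Int

Answer: 1.1 : false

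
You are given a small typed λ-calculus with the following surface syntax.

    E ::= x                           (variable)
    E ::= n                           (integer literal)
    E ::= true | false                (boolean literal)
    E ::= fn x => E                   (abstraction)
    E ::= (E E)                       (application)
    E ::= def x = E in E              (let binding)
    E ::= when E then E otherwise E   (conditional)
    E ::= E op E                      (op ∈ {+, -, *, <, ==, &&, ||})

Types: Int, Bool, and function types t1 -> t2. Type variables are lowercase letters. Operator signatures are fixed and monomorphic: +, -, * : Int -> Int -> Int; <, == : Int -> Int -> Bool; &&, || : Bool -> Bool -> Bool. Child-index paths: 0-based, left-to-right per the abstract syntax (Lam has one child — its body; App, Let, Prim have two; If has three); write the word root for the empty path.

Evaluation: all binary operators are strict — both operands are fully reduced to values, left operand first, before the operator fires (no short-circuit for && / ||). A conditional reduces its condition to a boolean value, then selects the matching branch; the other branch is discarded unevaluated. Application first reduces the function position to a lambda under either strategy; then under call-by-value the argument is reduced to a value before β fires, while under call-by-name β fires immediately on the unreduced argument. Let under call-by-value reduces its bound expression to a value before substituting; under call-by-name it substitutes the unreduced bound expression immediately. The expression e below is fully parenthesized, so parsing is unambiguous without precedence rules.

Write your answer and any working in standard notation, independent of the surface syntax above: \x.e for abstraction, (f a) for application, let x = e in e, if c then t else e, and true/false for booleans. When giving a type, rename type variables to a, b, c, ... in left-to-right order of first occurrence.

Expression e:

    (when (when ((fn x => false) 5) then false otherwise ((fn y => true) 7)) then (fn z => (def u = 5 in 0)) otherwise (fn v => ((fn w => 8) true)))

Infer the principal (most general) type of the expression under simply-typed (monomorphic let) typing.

Trace:
\x._ : a -> Bool
  unify a -> Bool ~ Int -> b
  unify a ~ Int
  unify Bool ~ b
_ _ : Bool
  unify Bool ~ Bool
\y._ : c -> Bool
  unify c -> Bool ~ Int -> d
  unify c ~ Int
  unify Bool ~ d
_ _ : Bool
  unify Bool ~ Bool
  unify Bool ~ Bool
let u : Int
\z._ : e -> Int
\w._ : g -> Int
  unify g -> Int ~ Bool -> h
  unify g ~ Bool
  unify Int ~ h
_ _ : Int
\v._ : f -> Int
  unify e -> Int ~ f -> Int
  unify e ~ f
  unify Int ~ Int

Answer: a -> Int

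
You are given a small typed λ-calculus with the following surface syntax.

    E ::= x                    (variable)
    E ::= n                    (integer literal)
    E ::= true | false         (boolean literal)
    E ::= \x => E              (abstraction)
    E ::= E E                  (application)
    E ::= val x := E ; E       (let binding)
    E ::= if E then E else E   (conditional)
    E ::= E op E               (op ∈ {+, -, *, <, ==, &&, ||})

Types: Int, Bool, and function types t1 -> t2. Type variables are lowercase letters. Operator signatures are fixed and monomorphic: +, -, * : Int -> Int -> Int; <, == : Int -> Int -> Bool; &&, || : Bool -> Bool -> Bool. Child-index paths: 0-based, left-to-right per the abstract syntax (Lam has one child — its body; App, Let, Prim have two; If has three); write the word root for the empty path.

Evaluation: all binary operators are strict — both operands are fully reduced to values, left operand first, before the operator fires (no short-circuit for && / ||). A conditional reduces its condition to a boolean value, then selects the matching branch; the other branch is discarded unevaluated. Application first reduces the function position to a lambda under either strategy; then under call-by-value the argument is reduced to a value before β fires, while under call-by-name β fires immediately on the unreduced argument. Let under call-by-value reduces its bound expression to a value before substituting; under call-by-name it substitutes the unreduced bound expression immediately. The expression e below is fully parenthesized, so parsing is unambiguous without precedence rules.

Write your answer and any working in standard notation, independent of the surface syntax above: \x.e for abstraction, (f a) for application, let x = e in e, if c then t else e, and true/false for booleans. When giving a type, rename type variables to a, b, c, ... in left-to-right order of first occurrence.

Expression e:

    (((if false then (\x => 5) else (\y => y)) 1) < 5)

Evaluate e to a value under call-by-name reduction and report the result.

Answer: true

Derivation:
step 0: (((if false then (\x.5) else (\y.y)) 1) < 5)
step 1: [if@0.0] (((\y.y) 1) < 5)
step 2: [beta@0] (1 < 5)
step 3: [delta@root] true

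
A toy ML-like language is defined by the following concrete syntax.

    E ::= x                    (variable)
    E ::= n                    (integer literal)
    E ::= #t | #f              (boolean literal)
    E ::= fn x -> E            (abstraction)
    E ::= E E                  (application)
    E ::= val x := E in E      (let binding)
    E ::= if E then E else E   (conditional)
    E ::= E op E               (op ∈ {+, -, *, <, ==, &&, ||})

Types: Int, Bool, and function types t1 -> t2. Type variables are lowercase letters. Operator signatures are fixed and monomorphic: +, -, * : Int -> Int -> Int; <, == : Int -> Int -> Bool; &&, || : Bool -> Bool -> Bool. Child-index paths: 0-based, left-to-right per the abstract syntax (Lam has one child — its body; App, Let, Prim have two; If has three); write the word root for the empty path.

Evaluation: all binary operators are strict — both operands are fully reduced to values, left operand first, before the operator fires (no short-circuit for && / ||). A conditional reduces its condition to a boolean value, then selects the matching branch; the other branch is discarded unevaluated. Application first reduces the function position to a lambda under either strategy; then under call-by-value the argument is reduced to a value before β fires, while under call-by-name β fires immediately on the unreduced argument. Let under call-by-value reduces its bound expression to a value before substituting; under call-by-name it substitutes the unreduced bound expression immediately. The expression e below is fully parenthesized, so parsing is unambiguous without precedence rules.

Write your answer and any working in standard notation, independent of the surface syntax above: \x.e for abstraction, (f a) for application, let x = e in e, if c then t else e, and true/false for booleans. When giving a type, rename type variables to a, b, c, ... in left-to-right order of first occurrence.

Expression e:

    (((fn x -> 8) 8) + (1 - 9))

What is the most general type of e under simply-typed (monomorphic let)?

Answer: Int

Trace:
\x._ : a -> Int
  unify a -> Int ~ Int -> b
  unify a ~ Int
  unify Int ~ b
_ _ : Int
  unify Int ~ Int
  unify Int ~ Int
  unify Int ~ Int
  unify Int ~ Int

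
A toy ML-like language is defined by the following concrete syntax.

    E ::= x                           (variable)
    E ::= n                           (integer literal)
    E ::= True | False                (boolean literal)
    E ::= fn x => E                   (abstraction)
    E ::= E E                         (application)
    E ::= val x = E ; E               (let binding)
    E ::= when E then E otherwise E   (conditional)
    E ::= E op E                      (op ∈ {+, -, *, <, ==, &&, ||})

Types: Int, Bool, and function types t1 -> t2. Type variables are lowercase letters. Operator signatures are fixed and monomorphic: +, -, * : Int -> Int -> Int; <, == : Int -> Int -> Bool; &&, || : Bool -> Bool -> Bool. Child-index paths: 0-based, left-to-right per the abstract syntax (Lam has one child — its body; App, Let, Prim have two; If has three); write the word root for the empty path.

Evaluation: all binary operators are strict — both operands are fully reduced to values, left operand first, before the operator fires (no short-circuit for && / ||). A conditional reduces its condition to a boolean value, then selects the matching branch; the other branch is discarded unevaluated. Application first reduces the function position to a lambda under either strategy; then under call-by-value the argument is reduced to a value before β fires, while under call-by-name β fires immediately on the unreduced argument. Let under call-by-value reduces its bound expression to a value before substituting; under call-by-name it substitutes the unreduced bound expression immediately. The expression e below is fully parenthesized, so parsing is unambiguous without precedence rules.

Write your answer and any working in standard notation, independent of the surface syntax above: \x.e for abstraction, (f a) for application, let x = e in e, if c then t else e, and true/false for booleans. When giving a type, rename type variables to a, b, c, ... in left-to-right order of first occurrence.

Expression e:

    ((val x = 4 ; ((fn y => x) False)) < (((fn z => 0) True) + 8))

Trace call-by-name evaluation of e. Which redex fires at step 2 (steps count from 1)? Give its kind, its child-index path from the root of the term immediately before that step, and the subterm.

Answer: beta at 0 : ((\y.4) false)

Working:
step 0: ((let x = 4 in ((\y.x) false)) < (((\z.0) true) + 8))
step 1: [let@0] (((\y.4) false) < (((\z.0) true) + 8))
step 2: [beta@0] (4 < (((\z.0) true) + 8))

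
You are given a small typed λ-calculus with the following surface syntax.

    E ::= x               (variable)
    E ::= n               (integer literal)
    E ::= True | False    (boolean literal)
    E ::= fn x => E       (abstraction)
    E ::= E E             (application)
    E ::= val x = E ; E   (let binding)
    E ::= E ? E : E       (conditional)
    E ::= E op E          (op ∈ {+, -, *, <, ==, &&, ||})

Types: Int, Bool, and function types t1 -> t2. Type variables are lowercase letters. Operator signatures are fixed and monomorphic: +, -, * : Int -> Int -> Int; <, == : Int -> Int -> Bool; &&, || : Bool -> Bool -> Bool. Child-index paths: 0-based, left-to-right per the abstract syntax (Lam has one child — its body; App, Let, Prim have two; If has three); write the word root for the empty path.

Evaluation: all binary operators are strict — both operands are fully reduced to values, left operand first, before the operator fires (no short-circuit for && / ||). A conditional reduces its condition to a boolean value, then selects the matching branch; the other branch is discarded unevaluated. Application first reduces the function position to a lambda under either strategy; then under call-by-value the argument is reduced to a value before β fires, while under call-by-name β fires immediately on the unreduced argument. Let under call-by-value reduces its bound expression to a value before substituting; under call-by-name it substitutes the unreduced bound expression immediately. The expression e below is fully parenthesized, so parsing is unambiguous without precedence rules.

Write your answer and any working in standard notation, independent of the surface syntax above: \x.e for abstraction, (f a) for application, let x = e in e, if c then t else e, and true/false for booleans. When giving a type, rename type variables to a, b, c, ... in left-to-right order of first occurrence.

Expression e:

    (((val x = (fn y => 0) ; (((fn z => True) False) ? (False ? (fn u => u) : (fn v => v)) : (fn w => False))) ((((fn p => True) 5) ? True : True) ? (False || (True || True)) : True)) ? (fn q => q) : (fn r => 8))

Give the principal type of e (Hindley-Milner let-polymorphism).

Answer: Int -> Int

Derivation:
\y._ : a -> Int
let x : forall. a -> Int
\z._ : b -> Bool
  unify b -> Bool ~ Bool -> c
  unify b ~ Bool
  unify Bool ~ c
_ _ : Bool
  unify Bool ~ Bool
  unify Bool ~ Bool
u : d
\u._ : d -> d
v : e
\v._ : e -> e
  unify d -> d ~ e -> e
  unify d ~ e
  unify e ~ e
\w._ : f -> Bool
  unify e -> e ~ f -> Bool
  unify e ~ f
  unify f ~ Bool
\p._ : g -> Bool
  unify g -> Bool ~ Int -> h
  unify g ~ Int
  unify Bool ~ h
_ _ : Bool
  unify Bool ~ Bool
  unify Bool ~ Bool
  unify Bool ~ Bool
  unify Bool ~ Bool
  unify Bool ~ Bool
  unify Bool ~ Bool
  unify Bool ~ Bool
  unify Bool ~ Bool
  unify Bool -> Bool ~ Bool -> i
  unify Bool ~ Bool
  unify Bool ~ i
_ _ : Bool
  unify Bool ~ Bool
q : j
\q._ : j -> j
\r._ : k -> Int
  unify j -> j ~ k -> Int
  unify j ~ k
  unify k ~ Int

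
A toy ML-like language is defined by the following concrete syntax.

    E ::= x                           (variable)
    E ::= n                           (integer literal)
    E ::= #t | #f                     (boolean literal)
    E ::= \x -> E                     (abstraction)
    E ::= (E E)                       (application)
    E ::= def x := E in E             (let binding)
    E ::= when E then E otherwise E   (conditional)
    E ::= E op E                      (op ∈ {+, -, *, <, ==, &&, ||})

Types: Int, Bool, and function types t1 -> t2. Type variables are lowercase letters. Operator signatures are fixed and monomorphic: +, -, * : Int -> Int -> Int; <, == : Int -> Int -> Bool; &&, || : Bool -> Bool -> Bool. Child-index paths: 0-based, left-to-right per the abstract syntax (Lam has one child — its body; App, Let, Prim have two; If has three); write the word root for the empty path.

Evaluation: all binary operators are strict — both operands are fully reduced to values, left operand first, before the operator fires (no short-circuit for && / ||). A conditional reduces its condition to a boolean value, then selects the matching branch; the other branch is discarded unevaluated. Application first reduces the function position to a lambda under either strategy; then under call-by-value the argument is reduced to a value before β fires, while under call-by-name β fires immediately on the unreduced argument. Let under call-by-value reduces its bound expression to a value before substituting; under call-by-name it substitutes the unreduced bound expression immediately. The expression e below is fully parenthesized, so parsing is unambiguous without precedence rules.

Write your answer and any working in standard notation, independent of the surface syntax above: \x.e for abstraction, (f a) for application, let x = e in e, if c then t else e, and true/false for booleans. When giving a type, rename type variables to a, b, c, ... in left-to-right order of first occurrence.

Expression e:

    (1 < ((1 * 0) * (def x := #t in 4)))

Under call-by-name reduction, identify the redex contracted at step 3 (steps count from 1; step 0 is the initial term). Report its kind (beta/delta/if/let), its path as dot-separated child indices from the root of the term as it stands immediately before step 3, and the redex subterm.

Working:
step 0: (1 < ((1 * 0) * (let x = true in 4)))
step 1: [delta@1.0] (1 < (0 * (let x = true in 4)))
step 2: [let@1.1] (1 < (0 * 4))
step 3: [delta@1] (1 < 0)

Answer: delta at 1 : (0 * 4)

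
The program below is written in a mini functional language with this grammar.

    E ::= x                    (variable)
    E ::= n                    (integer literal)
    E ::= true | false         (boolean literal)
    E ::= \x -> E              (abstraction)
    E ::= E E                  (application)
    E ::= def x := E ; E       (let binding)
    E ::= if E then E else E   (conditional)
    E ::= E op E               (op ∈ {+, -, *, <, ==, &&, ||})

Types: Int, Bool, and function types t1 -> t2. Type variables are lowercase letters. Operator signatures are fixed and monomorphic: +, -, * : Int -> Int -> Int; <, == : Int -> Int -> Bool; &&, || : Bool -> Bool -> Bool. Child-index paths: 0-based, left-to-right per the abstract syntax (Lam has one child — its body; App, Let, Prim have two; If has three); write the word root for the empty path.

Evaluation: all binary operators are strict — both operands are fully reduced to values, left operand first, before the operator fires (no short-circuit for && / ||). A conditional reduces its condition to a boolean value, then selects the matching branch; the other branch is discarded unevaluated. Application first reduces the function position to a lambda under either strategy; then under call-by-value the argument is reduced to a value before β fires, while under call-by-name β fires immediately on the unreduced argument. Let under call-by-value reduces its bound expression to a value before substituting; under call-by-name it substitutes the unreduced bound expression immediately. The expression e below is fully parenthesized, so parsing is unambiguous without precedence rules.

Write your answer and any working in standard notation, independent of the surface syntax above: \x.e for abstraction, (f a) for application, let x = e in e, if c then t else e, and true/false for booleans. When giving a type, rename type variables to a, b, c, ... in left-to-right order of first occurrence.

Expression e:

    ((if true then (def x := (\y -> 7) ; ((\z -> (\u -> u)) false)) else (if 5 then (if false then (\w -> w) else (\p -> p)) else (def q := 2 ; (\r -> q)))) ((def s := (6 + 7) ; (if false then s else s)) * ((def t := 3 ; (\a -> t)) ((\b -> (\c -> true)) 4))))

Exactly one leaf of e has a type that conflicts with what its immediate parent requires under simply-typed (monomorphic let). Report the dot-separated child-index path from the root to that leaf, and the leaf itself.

Derivation:
  unify Bool ~ Bool
\y._ : a -> Int
let x : a -> Int
u : c
\u._ : c -> c
\z._ : b -> c -> c
  unify b -> c -> c ~ Bool -> d
  unify b ~ Bool
  unify c -> c ~ d
_ _ : c -> c
  unify Int ~ Bool
  FAIL: mismatch Int ~ Bool

Answer: 0.2.0 : 5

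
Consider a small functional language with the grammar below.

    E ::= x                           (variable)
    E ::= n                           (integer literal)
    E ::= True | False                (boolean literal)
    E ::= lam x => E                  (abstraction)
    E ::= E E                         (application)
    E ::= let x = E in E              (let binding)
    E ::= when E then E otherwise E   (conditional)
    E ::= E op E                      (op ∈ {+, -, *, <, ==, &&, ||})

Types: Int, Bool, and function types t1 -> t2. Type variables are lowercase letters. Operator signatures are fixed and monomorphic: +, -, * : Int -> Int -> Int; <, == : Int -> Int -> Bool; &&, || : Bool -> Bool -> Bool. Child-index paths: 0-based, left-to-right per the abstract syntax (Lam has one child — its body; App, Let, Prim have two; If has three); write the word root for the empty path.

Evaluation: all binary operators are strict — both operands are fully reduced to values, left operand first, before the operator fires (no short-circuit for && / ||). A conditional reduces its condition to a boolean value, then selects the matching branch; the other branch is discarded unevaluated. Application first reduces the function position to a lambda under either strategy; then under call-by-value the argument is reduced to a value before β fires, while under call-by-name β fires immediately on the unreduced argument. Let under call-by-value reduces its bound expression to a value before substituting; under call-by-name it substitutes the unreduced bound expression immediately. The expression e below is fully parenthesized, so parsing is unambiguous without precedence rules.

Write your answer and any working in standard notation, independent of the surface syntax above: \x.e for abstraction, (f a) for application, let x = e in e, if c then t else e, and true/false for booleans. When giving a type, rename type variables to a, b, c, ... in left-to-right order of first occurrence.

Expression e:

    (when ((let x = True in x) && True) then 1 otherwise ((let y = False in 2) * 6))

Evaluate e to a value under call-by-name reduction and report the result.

Working:
step 0: (if ((let x = true in x) && true) then 1 else ((let y = false in 2) * 6))
step 1: [let@0.0] (if (true && true) then 1 else ((let y = false in 2) * 6))
step 2: [delta@0] (if true then 1 else ((let y = false in 2) * 6))
step 3: [if@root] 1

Answer: 1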